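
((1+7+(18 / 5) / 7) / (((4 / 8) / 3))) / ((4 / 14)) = 894/5 = 178.80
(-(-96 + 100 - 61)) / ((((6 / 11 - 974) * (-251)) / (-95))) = -0.02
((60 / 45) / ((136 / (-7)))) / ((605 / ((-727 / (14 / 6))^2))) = -1585587/143990 = -11.01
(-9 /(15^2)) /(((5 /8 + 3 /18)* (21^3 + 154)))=-24/4472125 = 0.00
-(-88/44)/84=1/42 = 0.02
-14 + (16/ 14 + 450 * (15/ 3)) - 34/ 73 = 1142942/511 = 2236.68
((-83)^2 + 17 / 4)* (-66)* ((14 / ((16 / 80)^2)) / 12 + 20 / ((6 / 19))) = -168333165/4 = -42083291.25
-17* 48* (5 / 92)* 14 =-14280/23 = -620.87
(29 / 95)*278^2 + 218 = 2261946/95 = 23809.96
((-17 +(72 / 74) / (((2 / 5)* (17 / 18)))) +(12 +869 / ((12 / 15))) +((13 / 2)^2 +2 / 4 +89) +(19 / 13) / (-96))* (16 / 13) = 954205105/637806 = 1496.07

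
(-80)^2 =6400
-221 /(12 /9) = -663/4 = -165.75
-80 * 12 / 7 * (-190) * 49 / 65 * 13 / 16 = 15960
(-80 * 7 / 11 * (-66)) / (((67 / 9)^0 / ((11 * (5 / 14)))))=13200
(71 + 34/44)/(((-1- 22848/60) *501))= -7895/21040998 = 0.00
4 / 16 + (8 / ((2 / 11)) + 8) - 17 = 141/4 = 35.25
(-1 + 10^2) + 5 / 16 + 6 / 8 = 1601/16 = 100.06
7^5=16807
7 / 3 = 2.33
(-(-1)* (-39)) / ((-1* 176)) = 39/176 = 0.22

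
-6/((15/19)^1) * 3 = -22.80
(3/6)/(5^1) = 1/10 = 0.10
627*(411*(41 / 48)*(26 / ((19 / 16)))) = 4819386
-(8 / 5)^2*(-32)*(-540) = -221184/5 = -44236.80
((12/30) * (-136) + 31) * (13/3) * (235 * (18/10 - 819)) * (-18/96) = -146047941/40 = -3651198.52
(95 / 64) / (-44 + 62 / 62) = -95/2752 = -0.03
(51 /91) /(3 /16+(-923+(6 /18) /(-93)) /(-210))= 3414960/27924377 = 0.12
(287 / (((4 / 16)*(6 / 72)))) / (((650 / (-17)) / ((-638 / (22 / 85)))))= 57728328/65 = 888128.12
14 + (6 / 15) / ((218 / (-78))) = 7552/545 = 13.86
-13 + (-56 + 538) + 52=521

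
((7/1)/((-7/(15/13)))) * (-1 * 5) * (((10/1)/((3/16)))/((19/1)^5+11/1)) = 400/3218943 = 0.00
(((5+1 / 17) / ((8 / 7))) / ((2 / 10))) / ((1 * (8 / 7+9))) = 10535/4828 = 2.18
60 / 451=0.13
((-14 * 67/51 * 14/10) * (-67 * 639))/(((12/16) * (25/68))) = 499751392/125 = 3998011.14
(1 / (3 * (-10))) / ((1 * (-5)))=1/150 = 0.01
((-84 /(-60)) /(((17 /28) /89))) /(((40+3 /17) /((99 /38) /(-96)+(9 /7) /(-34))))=-5855577/17648720 = -0.33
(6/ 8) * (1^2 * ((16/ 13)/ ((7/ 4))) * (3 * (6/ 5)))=864/455 = 1.90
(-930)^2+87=864987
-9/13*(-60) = 540/13 = 41.54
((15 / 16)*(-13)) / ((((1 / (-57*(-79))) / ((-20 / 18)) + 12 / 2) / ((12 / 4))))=-1463475/240152 = -6.09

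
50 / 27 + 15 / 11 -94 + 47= -13004/297 = -43.78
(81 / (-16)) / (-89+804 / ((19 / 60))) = -1539/744784 = 0.00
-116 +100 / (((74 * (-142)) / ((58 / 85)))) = -5180734/44659 = -116.01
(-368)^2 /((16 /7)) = 59248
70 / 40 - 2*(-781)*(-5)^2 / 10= 15627/4 = 3906.75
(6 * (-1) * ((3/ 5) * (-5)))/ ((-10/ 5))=-9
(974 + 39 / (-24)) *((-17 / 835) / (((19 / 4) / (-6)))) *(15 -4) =4364019/15865 = 275.07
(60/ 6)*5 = 50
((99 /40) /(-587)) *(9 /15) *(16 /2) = -297/14675 = -0.02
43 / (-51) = -43/51 = -0.84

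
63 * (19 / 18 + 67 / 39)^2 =2948407/6084 = 484.62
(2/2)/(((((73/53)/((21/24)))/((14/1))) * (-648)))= -2597/189216 = -0.01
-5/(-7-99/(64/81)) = 320/8467 = 0.04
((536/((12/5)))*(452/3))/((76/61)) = 4618310/171 = 27007.66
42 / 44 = 21/22 = 0.95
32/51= 0.63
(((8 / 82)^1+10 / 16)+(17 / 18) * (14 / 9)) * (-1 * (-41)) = 58229/648 = 89.86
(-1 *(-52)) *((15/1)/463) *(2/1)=1560/463 = 3.37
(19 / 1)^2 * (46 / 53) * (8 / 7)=132848/371 = 358.08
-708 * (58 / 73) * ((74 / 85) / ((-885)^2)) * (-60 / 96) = 2146/5491425 = 0.00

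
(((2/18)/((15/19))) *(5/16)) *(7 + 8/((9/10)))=2717/3888 = 0.70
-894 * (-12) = 10728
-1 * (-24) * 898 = 21552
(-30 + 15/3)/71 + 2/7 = -33/497 = -0.07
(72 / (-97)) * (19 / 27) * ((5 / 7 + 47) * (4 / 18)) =-101536/18333 = -5.54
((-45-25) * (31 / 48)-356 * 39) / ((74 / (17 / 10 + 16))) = -19723759/5920 = -3331.72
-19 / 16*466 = -553.38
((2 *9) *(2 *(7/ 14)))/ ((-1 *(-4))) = 9/2 = 4.50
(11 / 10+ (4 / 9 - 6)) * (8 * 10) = -3208/9 = -356.44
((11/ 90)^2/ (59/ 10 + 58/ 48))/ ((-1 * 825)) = -22/8636625 = 0.00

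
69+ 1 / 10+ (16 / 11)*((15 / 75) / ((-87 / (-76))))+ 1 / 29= 664049/9570 = 69.39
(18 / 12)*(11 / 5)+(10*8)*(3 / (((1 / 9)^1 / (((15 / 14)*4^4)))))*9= 373248231/70 = 5332117.59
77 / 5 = 15.40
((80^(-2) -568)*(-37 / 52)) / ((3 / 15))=134502363/66560 = 2020.77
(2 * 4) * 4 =32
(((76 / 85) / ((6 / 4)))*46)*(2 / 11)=13984/2805 = 4.99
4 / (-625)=-4/625 = -0.01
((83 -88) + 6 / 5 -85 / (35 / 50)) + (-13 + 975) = 29287/35 = 836.77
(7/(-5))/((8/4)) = -7/10 = -0.70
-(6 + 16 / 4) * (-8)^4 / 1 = -40960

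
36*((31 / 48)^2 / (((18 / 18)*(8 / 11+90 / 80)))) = 10571/1304 = 8.11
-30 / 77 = -0.39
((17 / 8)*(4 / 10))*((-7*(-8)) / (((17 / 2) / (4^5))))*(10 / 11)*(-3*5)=-860160/11 = -78196.36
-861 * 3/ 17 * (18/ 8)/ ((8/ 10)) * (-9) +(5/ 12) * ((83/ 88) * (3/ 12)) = 3846.11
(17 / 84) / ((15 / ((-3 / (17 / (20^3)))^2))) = 3200000/119 = 26890.76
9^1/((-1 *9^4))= -1/729 = 0.00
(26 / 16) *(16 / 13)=2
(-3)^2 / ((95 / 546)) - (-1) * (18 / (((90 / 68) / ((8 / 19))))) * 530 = 293234/95 = 3086.67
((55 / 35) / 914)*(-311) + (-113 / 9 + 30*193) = 332646017/57582 = 5776.91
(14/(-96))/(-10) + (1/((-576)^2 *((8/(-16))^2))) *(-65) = 5723/414720 = 0.01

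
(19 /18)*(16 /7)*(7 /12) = 38/27 = 1.41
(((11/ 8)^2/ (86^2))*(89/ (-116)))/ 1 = -10769/54907904 = 0.00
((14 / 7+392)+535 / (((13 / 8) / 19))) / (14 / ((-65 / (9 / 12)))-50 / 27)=-23339340/7067 = -3302.58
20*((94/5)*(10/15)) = 752/3 = 250.67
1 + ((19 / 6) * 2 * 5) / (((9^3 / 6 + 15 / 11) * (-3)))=22237/24327 = 0.91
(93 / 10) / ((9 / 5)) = 31/6 = 5.17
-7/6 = -1.17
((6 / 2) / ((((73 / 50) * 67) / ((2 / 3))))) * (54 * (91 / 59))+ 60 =17805540/288569 = 61.70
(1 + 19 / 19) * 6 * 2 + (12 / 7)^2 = 1320/49 = 26.94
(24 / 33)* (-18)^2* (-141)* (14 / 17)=-5116608/187 = -27361.54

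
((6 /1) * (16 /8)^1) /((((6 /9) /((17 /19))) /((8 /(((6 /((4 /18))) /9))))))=816/19 = 42.95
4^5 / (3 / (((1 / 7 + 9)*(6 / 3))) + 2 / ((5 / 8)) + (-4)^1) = -655360/407 = -1610.22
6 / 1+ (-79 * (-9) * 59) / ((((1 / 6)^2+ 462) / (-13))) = -19532334/16633 = -1174.31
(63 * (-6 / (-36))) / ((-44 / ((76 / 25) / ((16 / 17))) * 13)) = -6783/114400 = -0.06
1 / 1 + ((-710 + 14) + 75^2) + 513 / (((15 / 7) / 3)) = 28241/5 = 5648.20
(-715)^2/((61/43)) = 360371.72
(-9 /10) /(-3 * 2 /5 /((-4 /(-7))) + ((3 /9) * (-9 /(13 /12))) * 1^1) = 39/211 = 0.18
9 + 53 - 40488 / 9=-13310/3 = -4436.67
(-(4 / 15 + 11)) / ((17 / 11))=-1859/255 = -7.29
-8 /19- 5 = -103/19 = -5.42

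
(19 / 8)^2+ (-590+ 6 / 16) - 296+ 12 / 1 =-867.98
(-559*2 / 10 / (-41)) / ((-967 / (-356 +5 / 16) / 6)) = 9543807/1585880 = 6.02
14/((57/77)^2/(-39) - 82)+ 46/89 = 194746320/562604333 = 0.35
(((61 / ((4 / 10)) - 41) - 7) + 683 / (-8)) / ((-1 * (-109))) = 153/872 = 0.18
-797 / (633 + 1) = -797/634 = -1.26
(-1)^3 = -1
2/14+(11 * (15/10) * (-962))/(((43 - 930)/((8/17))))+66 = 7870465/105553 = 74.56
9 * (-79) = -711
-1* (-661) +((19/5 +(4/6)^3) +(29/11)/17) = 16794271/25245 = 665.25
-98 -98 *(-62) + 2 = 5980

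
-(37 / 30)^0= -1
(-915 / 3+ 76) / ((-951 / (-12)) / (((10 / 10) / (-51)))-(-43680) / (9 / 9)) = -916/158553 = -0.01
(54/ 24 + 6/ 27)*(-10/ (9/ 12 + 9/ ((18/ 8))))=-5.20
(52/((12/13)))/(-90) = -169/270 = -0.63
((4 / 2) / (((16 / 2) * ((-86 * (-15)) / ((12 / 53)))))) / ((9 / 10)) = 1/20511 = 0.00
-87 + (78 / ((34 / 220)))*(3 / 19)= -2361/323 = -7.31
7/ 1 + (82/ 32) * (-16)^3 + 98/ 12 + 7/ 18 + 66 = -93730/9 = -10414.44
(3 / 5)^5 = 243/3125 = 0.08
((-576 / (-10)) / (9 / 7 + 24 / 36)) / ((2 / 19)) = 57456/205 = 280.27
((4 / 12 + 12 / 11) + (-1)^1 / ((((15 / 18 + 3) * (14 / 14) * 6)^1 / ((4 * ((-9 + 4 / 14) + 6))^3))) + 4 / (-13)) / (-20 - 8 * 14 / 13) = -192099535/96845364 = -1.98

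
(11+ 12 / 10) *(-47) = -2867/5 = -573.40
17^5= 1419857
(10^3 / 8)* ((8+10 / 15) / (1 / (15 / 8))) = 8125/4 = 2031.25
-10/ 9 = -1.11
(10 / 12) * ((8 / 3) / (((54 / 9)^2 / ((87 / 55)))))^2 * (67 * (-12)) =-450776/49005 = -9.20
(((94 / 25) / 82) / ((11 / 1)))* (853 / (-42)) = -40091/473550 = -0.08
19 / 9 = 2.11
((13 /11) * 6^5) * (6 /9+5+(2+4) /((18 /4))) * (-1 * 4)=-2830464/11 = -257314.91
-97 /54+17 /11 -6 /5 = -4309/2970 = -1.45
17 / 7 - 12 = -67/7 = -9.57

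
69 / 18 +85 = 533/6 = 88.83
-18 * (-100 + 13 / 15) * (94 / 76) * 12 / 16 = 629001/380 = 1655.27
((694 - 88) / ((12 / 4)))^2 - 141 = 40663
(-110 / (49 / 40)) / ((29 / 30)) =-132000/1421 = -92.89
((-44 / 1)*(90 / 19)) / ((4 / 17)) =-16830/19 = -885.79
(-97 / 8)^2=9409/64 = 147.02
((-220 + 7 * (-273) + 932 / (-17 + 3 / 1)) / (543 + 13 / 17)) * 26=-3399643/32354 = -105.08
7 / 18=0.39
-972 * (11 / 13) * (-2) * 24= 513216/13 = 39478.15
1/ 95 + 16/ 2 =761/95 = 8.01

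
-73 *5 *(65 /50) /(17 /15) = -418.68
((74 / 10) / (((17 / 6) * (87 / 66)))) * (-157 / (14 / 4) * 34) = -3067152/1015 = -3021.82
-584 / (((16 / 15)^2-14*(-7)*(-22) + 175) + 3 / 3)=32850/111311 = 0.30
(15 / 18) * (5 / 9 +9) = 215/27 = 7.96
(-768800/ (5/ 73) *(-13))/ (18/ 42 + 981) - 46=102111166/687 = 148633.43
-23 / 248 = -0.09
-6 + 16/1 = 10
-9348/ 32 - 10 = -2417/8 = -302.12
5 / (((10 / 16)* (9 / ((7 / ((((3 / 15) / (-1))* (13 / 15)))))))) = -1400/39 = -35.90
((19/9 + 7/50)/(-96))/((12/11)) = -11143/518400 = -0.02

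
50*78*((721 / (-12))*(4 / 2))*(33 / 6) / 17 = -2577575/17 = -151622.06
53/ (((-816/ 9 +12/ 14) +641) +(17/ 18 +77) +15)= 0.08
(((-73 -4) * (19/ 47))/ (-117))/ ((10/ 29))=42427/54990 = 0.77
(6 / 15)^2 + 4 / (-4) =-21/25 = -0.84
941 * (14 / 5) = 13174/5 = 2634.80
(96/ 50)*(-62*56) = -166656/25 = -6666.24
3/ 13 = 0.23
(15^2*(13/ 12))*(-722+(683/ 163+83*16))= 148733.86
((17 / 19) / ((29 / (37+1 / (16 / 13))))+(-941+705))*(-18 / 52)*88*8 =409917618/7163 = 57227.09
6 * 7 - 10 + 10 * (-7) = -38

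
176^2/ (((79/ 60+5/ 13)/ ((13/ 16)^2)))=15950220/1327 = 12019.76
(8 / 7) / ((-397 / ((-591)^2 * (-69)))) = 192803112/2779 = 69378.59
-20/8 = -2.50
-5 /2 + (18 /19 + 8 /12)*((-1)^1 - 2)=-279/38 = -7.34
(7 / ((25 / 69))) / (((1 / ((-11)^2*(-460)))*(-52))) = 1344189/65 = 20679.83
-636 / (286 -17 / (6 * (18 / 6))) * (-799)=9146952/5131 = 1782.68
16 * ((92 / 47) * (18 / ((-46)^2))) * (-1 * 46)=-576/47 = -12.26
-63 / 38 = -1.66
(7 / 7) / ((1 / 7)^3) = 343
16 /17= 0.94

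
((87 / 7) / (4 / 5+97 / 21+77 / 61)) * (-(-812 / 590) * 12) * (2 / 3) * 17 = 439546968/1262423 = 348.18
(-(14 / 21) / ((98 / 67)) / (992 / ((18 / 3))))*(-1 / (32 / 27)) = 1809/777728 = 0.00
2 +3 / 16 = 35/16 = 2.19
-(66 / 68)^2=-1089/1156 = -0.94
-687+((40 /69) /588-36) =-7333379/10143 = -723.00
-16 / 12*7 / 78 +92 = 10750/117 = 91.88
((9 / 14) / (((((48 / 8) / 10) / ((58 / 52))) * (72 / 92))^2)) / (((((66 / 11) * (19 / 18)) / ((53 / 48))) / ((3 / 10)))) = 117895585/621444096 = 0.19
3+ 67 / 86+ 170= 14945/86 = 173.78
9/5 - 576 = -2871/5 = -574.20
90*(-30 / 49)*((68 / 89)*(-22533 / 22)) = 295504200/6853 = 43120.41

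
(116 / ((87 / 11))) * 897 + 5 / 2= 26317/2 = 13158.50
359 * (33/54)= 3949/18 = 219.39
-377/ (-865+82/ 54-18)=10179/23800 = 0.43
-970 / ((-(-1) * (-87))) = 970/87 = 11.15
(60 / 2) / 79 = 30/79 = 0.38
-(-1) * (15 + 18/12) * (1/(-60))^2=11/2400 = 0.00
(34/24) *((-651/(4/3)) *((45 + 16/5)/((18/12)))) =-889049/40 = -22226.22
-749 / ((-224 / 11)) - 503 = -14919/32 = -466.22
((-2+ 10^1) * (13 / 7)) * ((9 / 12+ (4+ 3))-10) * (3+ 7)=-2340/7 = -334.29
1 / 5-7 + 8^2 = 286/5 = 57.20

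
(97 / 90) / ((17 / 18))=97/85 = 1.14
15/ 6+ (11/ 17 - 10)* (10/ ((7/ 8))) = -24845/238 = -104.39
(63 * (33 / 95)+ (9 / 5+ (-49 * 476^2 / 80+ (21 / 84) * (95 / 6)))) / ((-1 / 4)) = 555000.63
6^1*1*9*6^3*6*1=69984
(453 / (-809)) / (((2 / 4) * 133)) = -906/107597 = -0.01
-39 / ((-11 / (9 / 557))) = 351/6127 = 0.06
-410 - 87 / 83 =-34117/83 = -411.05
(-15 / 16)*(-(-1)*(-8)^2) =-60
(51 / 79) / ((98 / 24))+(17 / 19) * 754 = 49630106/73549 = 674.79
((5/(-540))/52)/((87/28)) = -7/122148 = 0.00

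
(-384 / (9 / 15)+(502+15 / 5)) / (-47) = 135/47 = 2.87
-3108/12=-259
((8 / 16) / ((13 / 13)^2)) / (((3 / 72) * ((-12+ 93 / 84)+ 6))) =-336/137 = -2.45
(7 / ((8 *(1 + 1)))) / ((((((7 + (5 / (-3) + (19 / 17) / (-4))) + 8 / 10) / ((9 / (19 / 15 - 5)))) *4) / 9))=-309825/764288 = -0.41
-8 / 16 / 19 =-1/38 = -0.03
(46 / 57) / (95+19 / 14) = 644/76893 = 0.01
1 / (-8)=-1/8 = -0.12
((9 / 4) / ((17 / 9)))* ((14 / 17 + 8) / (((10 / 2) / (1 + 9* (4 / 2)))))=23085/578 = 39.94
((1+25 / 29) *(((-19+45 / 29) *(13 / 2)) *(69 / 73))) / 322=-266409/429751 = -0.62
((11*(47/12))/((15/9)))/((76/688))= 22231/95 = 234.01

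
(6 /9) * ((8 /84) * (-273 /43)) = -52/129 = -0.40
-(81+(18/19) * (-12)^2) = -4131/19 = -217.42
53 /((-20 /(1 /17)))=-53/340 = -0.16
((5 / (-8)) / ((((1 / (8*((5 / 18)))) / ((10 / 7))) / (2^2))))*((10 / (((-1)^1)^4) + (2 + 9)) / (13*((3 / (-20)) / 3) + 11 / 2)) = -10000/291 = -34.36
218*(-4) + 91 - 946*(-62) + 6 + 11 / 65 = 3762016/65 = 57877.17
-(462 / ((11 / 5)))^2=-44100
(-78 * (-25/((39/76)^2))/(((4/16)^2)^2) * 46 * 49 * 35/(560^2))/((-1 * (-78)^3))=2324840/2313441 = 1.00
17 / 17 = 1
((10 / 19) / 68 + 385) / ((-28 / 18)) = -2238435/9044 = -247.50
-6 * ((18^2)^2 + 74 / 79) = -49759068/79 = -629861.62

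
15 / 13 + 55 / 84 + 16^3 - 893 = 3499651/1092 = 3204.81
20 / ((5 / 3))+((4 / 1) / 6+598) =1832/3 = 610.67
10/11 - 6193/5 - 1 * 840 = -114273/55 = -2077.69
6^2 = 36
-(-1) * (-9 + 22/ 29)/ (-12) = 239/348 = 0.69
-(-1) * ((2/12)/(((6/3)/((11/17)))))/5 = 11/1020 = 0.01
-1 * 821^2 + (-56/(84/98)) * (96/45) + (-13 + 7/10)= -60677341/90 = -674192.68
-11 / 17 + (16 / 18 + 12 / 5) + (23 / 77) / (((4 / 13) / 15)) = 4053493/235620 = 17.20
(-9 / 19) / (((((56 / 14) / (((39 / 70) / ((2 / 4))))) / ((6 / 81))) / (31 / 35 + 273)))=-62309/23275 = -2.68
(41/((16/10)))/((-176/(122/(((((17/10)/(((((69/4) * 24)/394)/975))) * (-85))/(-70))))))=-1207983/130262704 = -0.01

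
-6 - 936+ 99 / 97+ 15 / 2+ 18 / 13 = -2350743/2522 = -932.09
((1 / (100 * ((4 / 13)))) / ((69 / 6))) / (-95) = -13/437000 = 0.00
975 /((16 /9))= 8775/16 = 548.44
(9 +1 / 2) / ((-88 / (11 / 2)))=-19/32 = -0.59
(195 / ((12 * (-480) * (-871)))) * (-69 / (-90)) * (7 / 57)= 161/43994880 = 0.00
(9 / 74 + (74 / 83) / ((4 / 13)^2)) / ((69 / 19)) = 4452631/1695192 = 2.63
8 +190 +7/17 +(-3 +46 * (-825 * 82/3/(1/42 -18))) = 148628062/2567 = 57899.52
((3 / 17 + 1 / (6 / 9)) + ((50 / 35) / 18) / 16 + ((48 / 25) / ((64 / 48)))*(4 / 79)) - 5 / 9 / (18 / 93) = -113311223/101530800 = -1.12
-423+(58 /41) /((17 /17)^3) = -421.59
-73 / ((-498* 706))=73/351588 = 0.00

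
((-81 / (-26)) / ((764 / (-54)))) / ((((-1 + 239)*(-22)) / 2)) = 2187/26001976 = 0.00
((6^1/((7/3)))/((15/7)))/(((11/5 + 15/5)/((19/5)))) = 57/65 = 0.88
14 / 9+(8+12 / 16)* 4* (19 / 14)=883/18 = 49.06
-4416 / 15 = -1472/5 = -294.40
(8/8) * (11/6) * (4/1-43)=-71.50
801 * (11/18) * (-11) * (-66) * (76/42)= 4501442/7 = 643063.14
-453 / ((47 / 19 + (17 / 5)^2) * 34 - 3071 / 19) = -215175/149869 = -1.44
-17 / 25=-0.68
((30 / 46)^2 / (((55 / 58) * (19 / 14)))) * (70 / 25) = 102312/110561 = 0.93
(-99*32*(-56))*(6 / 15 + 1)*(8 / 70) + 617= 29002.28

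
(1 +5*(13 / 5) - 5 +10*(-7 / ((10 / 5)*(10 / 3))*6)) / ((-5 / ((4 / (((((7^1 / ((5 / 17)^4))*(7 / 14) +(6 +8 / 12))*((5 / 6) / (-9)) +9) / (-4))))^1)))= 6998400/1414441 = 4.95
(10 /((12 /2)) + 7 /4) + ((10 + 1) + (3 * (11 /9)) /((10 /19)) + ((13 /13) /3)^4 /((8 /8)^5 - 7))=103913/4860 = 21.38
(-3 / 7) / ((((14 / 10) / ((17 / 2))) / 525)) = -19125/14 = -1366.07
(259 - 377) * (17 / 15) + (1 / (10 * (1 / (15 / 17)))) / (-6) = -136423/1020 = -133.75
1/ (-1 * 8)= -1/8 = -0.12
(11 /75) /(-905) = -11/67875 = 0.00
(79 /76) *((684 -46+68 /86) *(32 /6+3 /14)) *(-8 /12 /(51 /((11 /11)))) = -48.15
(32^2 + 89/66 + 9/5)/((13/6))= 338959/715 = 474.07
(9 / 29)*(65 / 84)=195/812 = 0.24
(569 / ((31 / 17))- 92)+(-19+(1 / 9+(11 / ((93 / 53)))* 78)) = 6211/9 = 690.11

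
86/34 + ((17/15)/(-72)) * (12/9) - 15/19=449729/261630 = 1.72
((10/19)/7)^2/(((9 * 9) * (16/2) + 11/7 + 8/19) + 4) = 100/11568473 = 0.00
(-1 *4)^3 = -64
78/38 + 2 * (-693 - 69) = -28917/19 = -1521.95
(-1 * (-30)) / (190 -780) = -3/59 = -0.05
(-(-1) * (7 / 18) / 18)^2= 49/104976 = 0.00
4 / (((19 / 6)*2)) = 12/19 = 0.63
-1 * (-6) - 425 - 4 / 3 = -1261/3 = -420.33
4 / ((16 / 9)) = 9/4 = 2.25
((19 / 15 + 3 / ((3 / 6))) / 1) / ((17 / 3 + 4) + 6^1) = 0.46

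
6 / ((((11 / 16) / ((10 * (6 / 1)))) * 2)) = 2880/11 = 261.82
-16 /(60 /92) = -368/15 = -24.53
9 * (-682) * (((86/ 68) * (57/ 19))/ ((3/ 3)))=-395901/17 = -23288.29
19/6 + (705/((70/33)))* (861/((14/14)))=858488/3 = 286162.67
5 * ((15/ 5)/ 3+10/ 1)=55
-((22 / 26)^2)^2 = -14641/28561 = -0.51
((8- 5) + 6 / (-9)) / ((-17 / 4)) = -28/51 = -0.55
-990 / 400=-99/40 = -2.48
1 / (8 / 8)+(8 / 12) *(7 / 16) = 31/24 = 1.29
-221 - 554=-775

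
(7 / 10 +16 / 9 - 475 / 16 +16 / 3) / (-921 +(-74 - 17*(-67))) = -15751/103680 = -0.15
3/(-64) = -3/64 = -0.05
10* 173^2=299290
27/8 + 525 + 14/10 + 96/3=22471/40 = 561.78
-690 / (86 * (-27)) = 115/387 = 0.30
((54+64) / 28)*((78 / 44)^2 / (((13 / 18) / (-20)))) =-310635/847 = -366.75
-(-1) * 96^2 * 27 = 248832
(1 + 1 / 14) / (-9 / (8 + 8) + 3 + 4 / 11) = 1320/3451 = 0.38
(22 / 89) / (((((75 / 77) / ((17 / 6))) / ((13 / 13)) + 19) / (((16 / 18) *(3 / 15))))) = 230384/101410605 = 0.00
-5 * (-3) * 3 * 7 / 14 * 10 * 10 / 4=1125/2 = 562.50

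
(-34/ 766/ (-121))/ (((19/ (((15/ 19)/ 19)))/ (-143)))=-3315/28896967 = 0.00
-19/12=-1.58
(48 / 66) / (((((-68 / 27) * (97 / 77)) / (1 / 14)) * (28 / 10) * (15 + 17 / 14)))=-135/374323 = 0.00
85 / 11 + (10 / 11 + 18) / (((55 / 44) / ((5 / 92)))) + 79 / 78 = 9.56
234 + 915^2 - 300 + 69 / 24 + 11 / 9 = 837163.10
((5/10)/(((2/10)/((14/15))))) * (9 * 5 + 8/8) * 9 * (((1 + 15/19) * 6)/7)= 28152/19 = 1481.68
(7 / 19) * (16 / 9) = 112/171 = 0.65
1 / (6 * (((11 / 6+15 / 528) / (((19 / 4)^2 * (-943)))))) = -3744653/1966 = -1904.71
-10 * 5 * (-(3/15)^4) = 2/25 = 0.08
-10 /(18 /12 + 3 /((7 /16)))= -140/117 = -1.20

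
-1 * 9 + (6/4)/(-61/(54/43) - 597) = -313830/34861 = -9.00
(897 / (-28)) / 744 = -299/6944 = -0.04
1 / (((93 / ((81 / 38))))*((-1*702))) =-1/30628 = 0.00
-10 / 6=-5/3 = -1.67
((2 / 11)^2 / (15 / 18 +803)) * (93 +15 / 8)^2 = 14283/38584 = 0.37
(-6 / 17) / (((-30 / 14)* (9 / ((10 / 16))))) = 7/612 = 0.01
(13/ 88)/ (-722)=-13/63536 = 0.00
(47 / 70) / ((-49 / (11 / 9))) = -517/30870 = -0.02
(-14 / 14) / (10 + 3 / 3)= -1/11 = -0.09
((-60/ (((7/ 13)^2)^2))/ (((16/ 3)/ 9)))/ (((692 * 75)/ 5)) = -771147/6645968 = -0.12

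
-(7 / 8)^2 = -49/64 = -0.77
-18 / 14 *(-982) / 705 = 2946/1645 = 1.79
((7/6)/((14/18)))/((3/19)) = 19/2 = 9.50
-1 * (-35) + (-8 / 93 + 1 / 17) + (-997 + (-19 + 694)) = -453790/1581 = -287.03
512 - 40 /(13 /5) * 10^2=-13344/13 = -1026.46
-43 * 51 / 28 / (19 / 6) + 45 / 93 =-199959/8246 = -24.25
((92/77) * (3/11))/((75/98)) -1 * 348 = -1051412/3025 = -347.57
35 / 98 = 5/14 = 0.36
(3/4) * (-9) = -27/4 = -6.75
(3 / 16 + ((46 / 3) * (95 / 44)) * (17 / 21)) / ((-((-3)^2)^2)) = -299239/898128 = -0.33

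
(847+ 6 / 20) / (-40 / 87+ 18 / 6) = 737151/2210 = 333.55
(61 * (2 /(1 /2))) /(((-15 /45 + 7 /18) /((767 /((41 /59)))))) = 198751176/41 = 4847589.66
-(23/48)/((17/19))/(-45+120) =-437/61200 = -0.01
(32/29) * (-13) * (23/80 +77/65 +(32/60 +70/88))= -192254/4785 = -40.18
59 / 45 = 1.31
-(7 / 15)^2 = -49/225 = -0.22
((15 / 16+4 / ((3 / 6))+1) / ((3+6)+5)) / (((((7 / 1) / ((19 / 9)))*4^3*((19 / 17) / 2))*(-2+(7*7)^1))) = 901/7074816 = 0.00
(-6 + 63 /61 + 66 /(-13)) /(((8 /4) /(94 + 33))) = -637.80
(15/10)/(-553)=-3/1106 = 0.00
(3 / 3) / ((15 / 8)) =8/15 = 0.53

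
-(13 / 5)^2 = -169/25 = -6.76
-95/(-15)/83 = 19/249 = 0.08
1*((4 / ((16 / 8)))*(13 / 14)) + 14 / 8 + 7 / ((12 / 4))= 499/84 = 5.94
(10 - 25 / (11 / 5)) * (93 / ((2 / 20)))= -13950/11 = -1268.18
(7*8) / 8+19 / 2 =16.50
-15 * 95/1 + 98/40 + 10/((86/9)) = -1222493/860 = -1421.50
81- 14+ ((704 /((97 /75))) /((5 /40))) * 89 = 37600099/97 = 387629.89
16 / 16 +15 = 16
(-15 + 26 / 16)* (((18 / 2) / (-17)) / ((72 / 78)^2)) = 8.31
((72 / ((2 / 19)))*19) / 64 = 3249/16 = 203.06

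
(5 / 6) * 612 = 510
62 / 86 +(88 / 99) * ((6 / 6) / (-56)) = 1910/2709 = 0.71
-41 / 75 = -0.55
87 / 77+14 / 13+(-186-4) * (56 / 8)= -1329121/1001 = -1327.79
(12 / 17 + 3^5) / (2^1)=4143/34 = 121.85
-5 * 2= -10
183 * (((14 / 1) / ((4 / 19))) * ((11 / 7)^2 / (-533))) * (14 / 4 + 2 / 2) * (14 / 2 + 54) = -230973633/14924 = -15476.66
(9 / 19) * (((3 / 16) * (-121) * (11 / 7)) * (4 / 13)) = -5.20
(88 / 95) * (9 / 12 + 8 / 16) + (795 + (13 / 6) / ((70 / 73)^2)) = 798.51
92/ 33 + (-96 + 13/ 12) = -12161/132 = -92.13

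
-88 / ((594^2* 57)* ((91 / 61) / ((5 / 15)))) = -122/124783659 = 0.00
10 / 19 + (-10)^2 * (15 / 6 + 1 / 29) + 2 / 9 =1260562/4959 = 254.20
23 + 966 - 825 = 164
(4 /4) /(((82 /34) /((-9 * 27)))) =-4131/41 = -100.76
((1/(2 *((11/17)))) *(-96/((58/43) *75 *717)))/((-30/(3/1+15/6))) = 1462/7797375 = 0.00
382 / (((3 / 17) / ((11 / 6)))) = 3968.56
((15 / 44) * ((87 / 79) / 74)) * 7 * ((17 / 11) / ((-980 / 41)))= -181917/79224992 = 0.00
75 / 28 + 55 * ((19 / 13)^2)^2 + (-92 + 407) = 454744435/799708 = 568.64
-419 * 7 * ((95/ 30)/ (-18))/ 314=55727/33912 = 1.64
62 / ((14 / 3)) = 93/7 = 13.29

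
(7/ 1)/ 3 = 7/3 = 2.33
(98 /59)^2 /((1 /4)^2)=153664/3481 = 44.14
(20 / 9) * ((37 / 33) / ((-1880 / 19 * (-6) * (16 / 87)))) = 20387/893376 = 0.02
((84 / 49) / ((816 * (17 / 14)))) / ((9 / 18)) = 1/289 = 0.00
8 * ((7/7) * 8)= 64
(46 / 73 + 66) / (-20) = -1216/365 = -3.33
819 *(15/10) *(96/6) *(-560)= -11007360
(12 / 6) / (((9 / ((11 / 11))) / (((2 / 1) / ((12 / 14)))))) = 0.52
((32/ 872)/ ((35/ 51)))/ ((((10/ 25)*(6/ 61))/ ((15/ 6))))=5185/1526 = 3.40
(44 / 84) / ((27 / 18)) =22/63 = 0.35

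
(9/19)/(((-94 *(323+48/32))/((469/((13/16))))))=-67536/7534241 = -0.01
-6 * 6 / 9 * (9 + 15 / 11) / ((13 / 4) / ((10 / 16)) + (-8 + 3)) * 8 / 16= -1140/11 = -103.64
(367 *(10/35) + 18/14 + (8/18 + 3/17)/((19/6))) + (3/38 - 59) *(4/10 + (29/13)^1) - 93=-6574847/46410 = -141.67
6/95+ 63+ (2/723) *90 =1449531/22895 = 63.31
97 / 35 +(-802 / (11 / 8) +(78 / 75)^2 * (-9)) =-28405093/48125 = -590.24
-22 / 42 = -11/21 = -0.52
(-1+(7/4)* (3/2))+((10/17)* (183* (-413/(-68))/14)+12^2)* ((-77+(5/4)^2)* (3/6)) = -15648343/2176 = -7191.33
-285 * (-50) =14250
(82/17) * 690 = 56580/17 = 3328.24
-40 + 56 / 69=-2704/69 = -39.19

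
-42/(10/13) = -273/5 = -54.60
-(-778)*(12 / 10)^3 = 168048/125 = 1344.38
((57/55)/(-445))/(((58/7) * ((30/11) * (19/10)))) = -7/129050 = 0.00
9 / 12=3/4 = 0.75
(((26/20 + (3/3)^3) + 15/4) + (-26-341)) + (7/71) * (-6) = -513389/1420 = -361.54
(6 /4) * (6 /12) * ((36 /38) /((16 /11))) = 297/608 = 0.49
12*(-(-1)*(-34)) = -408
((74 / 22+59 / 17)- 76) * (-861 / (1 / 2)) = 22272348/187 = 119103.47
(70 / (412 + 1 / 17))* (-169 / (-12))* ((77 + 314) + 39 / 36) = 94622255/100872 = 938.04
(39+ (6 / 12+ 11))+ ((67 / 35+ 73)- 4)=121.41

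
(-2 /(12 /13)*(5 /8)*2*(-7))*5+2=2323/24 = 96.79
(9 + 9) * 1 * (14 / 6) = 42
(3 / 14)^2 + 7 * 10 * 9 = 630.05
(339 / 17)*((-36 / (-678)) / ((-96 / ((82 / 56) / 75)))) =-41/190400 = 0.00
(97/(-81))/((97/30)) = -10/27 = -0.37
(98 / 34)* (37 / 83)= 1813/1411 = 1.28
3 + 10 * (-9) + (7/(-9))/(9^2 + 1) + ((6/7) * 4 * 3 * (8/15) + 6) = -1950779/25830 = -75.52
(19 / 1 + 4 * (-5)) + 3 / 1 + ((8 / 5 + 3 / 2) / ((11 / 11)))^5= 28829151/100000 = 288.29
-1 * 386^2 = -148996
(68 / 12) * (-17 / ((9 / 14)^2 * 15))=-56644/3645 = -15.54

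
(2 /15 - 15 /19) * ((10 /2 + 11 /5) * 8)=-17952/475 = -37.79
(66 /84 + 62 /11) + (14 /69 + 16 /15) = 7.69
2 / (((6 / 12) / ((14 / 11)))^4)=1229312/14641 = 83.96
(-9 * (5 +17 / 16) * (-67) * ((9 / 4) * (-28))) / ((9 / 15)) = -6141555/16 = -383847.19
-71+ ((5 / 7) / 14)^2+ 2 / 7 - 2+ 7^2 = -227727/9604 = -23.71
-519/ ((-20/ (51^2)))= 1349919/20 = 67495.95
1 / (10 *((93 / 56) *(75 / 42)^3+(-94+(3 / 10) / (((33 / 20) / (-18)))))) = -845152/742180525 = 0.00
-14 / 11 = -1.27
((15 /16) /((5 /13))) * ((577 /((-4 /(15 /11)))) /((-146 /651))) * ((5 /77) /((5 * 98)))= 31391685/110801152 = 0.28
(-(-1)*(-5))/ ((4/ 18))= -45/2 = -22.50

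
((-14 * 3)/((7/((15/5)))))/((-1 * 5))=18/5 = 3.60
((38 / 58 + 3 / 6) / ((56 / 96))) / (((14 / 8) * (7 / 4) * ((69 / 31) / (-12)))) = -797568/228781 = -3.49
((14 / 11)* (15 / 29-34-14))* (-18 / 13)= 347004/4147 = 83.68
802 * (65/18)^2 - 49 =1686287/162 = 10409.18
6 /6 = 1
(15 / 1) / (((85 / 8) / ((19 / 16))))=57/34 = 1.68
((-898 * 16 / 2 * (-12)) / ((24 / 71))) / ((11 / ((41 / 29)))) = 10456312/319 = 32778.41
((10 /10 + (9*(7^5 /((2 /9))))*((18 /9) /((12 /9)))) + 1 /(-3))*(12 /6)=12252311/6 = 2042051.83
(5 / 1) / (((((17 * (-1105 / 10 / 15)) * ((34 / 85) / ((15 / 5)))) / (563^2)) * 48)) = -118863375/60112 = -1977.37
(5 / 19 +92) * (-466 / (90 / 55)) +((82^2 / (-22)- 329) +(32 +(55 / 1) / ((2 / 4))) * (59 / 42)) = -351686057/13167 = -26709.66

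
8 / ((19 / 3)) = 24/19 = 1.26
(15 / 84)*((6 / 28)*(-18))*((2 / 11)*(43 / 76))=-5805/81928 = -0.07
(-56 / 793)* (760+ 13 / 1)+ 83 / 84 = -3570373/66612 = -53.60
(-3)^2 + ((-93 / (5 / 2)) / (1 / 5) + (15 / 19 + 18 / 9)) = -3310/19 = -174.21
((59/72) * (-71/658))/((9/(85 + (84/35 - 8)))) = -1663033/2131920 = -0.78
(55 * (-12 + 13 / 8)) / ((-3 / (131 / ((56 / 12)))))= 5339.42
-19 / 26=-0.73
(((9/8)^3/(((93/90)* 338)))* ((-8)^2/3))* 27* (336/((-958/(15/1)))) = -31000725/2509481 = -12.35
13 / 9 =1.44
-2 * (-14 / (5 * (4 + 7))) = 28/55 = 0.51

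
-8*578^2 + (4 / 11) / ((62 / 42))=-911381068/341 = -2672671.75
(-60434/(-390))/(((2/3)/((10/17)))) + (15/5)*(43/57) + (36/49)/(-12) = 138.93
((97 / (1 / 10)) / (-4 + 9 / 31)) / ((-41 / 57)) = 342798/943 = 363.52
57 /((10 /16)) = 456/5 = 91.20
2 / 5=0.40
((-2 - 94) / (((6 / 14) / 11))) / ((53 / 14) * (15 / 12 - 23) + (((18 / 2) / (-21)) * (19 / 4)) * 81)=137984/13845 = 9.97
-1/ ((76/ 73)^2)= -5329/5776 = -0.92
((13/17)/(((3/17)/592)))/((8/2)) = 1924/3 = 641.33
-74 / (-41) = 74/41 = 1.80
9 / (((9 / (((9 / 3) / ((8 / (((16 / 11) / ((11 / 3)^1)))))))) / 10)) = 180/121 = 1.49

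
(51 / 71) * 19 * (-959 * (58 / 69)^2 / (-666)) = 521011274/37521441 = 13.89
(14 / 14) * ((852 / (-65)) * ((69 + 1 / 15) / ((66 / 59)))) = -8679608/10725 = -809.29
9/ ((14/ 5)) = 45/14 = 3.21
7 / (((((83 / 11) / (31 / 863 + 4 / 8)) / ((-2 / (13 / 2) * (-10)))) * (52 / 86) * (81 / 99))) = 336894250/108947709 = 3.09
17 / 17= 1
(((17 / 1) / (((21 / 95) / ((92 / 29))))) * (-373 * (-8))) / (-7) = -443362720/4263 = -104002.51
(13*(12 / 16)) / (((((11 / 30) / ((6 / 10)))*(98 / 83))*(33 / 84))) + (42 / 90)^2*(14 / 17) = 112014767/3239775 = 34.57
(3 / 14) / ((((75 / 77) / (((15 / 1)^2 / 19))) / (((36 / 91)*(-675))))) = -1202850/1729 = -695.69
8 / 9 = 0.89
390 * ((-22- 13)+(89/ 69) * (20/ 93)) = -28965950/2139 = -13541.82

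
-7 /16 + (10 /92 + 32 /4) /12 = 263/1104 = 0.24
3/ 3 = 1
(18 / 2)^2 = 81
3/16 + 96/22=801/176 = 4.55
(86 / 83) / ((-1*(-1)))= 1.04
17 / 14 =1.21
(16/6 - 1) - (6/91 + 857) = -233524/273 = -855.40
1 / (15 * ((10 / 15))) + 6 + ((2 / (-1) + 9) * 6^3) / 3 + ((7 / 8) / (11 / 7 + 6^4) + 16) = 191142897/363320 = 526.10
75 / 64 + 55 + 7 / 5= 18423/320 = 57.57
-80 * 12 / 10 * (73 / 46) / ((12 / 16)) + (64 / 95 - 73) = -601873/2185 = -275.46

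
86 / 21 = 4.10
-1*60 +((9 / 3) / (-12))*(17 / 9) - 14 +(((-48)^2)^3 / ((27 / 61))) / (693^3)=421745785/49305564 = 8.55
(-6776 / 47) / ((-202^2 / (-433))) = -733502/479447 = -1.53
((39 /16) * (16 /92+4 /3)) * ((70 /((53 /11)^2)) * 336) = 240480240/64607 = 3722.20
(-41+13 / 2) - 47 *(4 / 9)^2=-7093/162 = -43.78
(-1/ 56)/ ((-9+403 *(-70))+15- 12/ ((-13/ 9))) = 13/20526464 = 0.00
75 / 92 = 0.82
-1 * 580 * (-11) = 6380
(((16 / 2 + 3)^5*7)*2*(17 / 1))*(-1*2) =-76660276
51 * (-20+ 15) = -255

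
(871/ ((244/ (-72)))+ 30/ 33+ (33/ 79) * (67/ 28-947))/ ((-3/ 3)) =650.69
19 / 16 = 1.19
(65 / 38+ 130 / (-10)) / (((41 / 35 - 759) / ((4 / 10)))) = 3003/503956 = 0.01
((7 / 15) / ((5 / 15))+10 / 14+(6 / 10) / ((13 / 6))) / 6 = 544/1365 = 0.40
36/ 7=5.14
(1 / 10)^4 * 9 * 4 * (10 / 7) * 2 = 9/875 = 0.01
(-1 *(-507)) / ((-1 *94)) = -507/94 = -5.39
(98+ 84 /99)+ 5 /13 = 42571/429 = 99.23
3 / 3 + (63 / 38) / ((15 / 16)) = 2.77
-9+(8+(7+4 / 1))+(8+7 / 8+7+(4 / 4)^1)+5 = 255/8 = 31.88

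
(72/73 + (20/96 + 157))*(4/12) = 277157/5256 = 52.73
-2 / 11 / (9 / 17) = -34/99 = -0.34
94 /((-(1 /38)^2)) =-135736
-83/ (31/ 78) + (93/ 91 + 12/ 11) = -206.73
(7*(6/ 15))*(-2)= -28/5 = -5.60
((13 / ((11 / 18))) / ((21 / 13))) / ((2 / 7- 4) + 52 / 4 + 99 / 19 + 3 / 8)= 154128/174053 = 0.89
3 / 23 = 0.13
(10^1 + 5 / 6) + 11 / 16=553/48 = 11.52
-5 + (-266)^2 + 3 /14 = 990517/14 = 70751.21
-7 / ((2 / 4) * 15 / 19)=-17.73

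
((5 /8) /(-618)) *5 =-25/4944 = -0.01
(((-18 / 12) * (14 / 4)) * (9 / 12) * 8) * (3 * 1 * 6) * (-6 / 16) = 1701/8 = 212.62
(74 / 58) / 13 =37/377 = 0.10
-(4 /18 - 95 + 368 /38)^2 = -211731601/29241 = -7240.92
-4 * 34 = -136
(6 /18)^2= 0.11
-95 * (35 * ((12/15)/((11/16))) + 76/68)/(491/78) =-57983250/91817 = -631.51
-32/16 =-2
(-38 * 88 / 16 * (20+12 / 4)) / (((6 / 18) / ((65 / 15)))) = -62491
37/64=0.58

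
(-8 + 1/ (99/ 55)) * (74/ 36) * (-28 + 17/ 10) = 651977/1620 = 402.45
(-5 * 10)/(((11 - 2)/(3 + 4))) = -350/9 = -38.89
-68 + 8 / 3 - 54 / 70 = -6941/105 = -66.10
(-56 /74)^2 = 784/1369 = 0.57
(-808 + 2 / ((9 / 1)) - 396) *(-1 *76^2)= 62577184/9 = 6953020.44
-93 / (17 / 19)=-1767/17 = -103.94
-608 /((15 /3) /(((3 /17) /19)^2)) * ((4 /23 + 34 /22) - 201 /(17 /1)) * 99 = 112643136/10734905 = 10.49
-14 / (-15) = 14/15 = 0.93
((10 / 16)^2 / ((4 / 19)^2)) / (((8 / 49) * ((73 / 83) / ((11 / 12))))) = 403751425/7176192 = 56.26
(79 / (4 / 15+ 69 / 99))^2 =18879025/2809 = 6720.91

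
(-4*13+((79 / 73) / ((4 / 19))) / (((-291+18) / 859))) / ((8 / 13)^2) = -70649683/392448 = -180.02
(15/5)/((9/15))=5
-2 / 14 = -1/7 = -0.14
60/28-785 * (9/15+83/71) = -689107/497 = -1386.53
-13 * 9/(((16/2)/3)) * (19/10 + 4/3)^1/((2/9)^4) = -74460789/1280 = -58172.49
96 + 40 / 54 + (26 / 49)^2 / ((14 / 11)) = 44000270/453789 = 96.96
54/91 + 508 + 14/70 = 231501/455 = 508.79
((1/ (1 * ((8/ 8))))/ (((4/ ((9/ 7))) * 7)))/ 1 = 9/196 = 0.05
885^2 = 783225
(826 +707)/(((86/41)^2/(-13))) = -33500649/7396 = -4529.56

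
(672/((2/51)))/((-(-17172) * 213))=476/101601 = 0.00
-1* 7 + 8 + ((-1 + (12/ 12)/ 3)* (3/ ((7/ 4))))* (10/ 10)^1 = -1/7 = -0.14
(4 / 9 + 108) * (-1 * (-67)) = 65392/9 = 7265.78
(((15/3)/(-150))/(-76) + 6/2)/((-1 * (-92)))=6841/209760 = 0.03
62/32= 31/16 = 1.94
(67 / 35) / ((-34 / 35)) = -67/34 = -1.97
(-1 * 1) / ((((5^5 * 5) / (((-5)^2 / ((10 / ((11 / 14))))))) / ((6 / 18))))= -11/262500 = 0.00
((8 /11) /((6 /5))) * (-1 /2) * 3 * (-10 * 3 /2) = 150/11 = 13.64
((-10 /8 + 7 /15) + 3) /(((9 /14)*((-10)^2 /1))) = 931/27000 = 0.03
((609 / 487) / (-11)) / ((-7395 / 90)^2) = -756/44897017 = 0.00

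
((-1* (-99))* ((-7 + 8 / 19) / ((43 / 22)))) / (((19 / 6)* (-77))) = 1.37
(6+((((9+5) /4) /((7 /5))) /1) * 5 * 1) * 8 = 148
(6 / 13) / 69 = 2/299 = 0.01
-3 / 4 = -0.75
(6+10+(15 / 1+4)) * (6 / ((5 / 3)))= 126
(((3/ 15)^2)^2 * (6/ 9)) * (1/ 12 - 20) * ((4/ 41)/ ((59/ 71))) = -33938/13606875 = 0.00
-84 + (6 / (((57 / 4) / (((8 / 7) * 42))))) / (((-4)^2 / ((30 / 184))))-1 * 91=-76385/437 = -174.79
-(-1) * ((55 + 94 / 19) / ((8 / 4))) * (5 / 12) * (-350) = -996625/228 = -4371.16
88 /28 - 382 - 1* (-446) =470/7 = 67.14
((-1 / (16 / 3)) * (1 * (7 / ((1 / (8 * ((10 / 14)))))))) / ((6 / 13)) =-65/4 = -16.25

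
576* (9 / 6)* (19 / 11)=16416/11 = 1492.36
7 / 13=0.54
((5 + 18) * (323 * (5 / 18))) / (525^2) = 7429/992250 = 0.01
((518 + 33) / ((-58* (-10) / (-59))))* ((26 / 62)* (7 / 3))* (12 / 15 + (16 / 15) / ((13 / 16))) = -808241/6975 = -115.88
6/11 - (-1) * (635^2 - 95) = 4434436/11 = 403130.55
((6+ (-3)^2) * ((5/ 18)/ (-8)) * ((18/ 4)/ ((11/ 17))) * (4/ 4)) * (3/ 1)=-3825/352 = -10.87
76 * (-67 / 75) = -5092/75 = -67.89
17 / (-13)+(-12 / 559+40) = 21617/559 = 38.67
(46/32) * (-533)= -12259/16 = -766.19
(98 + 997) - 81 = 1014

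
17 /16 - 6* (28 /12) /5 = -139/80 = -1.74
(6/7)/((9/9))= 6/7 = 0.86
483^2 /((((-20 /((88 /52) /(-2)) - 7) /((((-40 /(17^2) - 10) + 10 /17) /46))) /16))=-821177280/17629 = -46581.05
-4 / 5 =-0.80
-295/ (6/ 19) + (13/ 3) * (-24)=-6229/6 = -1038.17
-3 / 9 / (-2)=1/6 = 0.17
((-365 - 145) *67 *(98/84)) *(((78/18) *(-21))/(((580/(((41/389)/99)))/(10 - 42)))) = -237978104/1116819 = -213.09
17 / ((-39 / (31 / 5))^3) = -506447/7414875 = -0.07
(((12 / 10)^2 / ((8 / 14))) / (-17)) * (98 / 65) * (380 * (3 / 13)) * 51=-4223016/4225 = -999.53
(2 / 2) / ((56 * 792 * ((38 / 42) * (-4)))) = -1/160512 = 0.00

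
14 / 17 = 0.82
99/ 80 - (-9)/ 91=9729/7280 = 1.34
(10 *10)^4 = 100000000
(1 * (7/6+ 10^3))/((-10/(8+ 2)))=-6007/6 = -1001.17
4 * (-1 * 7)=-28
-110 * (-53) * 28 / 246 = 81620/123 = 663.58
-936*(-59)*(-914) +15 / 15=-50474735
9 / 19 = 0.47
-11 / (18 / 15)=-55/6 = -9.17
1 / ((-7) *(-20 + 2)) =1/126 = 0.01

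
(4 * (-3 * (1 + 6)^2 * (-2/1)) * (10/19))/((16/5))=193.42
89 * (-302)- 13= -26891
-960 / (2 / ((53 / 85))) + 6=-4986/17 = -293.29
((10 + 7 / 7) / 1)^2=121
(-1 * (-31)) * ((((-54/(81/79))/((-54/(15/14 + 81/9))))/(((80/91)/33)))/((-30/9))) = -16459729/4800 = -3429.11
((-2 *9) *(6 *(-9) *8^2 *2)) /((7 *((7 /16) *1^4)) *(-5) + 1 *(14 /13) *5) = -25878528/2065 = -12531.97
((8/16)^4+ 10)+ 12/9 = 547/48 = 11.40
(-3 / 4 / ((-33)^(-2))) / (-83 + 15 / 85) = 5049/512 = 9.86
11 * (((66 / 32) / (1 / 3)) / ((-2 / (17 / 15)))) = -6171/160 = -38.57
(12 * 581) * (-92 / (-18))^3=226208864/243 = 930900.67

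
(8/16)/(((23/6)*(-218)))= -3/5014 = 0.00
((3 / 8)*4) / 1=3/2 = 1.50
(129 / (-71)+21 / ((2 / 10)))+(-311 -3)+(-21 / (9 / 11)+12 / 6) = -49945/213 = -234.48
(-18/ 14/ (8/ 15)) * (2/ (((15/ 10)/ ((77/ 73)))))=-495/146 = -3.39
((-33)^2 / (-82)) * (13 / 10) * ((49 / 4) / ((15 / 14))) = -1618617/8200 = -197.39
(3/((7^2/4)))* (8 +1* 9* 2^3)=960/49 = 19.59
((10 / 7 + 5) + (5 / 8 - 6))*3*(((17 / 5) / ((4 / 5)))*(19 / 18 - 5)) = -71213/1344 = -52.99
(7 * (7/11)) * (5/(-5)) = -49/11 = -4.45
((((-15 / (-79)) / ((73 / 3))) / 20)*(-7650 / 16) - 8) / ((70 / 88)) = -16618547/1614760 = -10.29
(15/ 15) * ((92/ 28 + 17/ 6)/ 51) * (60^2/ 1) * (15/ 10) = 77100/119 = 647.90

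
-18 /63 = -2/7 = -0.29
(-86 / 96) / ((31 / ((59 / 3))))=-2537/4464 = -0.57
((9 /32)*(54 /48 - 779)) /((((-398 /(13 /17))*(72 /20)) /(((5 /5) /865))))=80899/599305216 = 0.00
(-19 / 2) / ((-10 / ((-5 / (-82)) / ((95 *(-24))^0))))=19/328 = 0.06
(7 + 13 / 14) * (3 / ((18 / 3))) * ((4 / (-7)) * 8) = -888/49 = -18.12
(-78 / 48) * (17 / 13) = -17/8 = -2.12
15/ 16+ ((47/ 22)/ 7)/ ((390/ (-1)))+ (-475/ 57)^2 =50725111/720720 = 70.38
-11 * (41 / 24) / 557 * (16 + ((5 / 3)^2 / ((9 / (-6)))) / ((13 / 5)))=-1210033/2346084 = -0.52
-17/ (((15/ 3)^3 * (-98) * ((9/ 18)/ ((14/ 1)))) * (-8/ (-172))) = 731/875 = 0.84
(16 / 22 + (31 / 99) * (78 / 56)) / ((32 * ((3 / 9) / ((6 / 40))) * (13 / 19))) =12255/512512 = 0.02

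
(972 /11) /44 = 243/121 = 2.01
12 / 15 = 0.80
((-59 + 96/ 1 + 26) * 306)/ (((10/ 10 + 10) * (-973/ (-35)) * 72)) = 5355/6116 = 0.88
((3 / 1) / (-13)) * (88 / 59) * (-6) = 1584/767 = 2.07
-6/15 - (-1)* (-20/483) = -1066/2415 = -0.44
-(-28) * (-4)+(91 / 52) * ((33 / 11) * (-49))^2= 150815/4 = 37703.75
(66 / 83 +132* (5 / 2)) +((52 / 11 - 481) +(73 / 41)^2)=-218406724/1534753 = -142.31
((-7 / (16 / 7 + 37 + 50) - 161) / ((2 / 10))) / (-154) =7191/1375 = 5.23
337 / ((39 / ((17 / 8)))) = 5729/312 = 18.36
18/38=9/19 = 0.47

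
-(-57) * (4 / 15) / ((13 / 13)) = 76/5 = 15.20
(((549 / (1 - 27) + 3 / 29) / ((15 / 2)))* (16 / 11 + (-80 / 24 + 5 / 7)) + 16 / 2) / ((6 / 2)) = 4904069/1306305 = 3.75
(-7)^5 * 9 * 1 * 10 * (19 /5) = -5747994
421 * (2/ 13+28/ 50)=97672/325 = 300.53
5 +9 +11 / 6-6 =59/6 = 9.83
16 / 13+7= 8.23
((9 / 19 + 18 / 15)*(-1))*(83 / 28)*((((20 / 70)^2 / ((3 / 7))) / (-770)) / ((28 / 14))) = 4399/7168700 = 0.00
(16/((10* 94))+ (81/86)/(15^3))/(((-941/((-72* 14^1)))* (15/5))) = 1468488/237720125 = 0.01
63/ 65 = 0.97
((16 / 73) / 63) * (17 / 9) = 272/41391 = 0.01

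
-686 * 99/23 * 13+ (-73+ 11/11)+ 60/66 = -9729688/253 = -38457.26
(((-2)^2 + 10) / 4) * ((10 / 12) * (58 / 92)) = 1015/552 = 1.84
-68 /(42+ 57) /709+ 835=58609417/70191 = 835.00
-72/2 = -36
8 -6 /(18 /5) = 19/3 = 6.33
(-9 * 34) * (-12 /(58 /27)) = 49572/29 = 1709.38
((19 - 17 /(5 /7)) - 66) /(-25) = 354/125 = 2.83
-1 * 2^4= -16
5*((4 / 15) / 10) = 2/15 = 0.13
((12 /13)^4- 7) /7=-0.90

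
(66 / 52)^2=1089/676 = 1.61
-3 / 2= -1.50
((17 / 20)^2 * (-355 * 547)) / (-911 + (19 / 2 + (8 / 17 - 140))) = 190806181/1415800 = 134.77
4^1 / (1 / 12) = 48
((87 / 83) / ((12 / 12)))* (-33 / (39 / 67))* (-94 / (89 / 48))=289304928/96031 = 3012.62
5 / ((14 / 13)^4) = 3.72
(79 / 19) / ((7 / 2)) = 158/133 = 1.19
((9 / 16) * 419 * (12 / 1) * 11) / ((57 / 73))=3028113/76 = 39843.59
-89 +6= -83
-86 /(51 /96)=-2752/17 = -161.88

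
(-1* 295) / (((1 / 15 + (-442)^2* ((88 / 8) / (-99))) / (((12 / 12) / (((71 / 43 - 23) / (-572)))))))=0.36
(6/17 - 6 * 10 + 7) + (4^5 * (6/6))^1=16513/17 = 971.35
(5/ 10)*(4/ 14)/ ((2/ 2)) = 0.14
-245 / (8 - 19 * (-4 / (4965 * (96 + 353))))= -546174825/17834356 = -30.62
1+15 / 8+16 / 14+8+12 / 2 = 18.02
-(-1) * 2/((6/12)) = 4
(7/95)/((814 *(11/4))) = 14/425315 = 0.00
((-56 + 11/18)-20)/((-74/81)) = 12213/148 = 82.52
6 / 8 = 3/4 = 0.75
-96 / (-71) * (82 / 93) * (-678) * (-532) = 946466304/2201 = 430016.49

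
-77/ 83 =-0.93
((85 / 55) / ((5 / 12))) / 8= 51/110 = 0.46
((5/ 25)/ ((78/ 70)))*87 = 203/13 = 15.62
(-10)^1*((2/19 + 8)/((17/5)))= -7700/323 = -23.84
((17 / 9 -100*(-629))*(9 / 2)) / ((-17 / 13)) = -432913/2 = -216456.50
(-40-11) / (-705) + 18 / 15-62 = -14271/235 = -60.73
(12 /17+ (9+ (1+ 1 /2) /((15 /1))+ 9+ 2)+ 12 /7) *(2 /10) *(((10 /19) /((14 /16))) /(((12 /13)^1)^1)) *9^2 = 18812898/79135 = 237.73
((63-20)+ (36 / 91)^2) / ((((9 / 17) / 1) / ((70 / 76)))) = 30377215/404586 = 75.08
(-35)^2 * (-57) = -69825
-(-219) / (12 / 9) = 657/4 = 164.25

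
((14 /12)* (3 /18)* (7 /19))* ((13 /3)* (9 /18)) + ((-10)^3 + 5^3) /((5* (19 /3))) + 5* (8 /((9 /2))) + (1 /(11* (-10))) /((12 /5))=-209821/11286 = -18.59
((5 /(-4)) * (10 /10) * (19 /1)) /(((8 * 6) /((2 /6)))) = -95/576 = -0.16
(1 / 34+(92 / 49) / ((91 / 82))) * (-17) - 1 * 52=-724691/8918 = -81.26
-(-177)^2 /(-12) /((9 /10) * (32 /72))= 52215/8 = 6526.88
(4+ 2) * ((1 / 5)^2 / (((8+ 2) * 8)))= 3/1000 = 0.00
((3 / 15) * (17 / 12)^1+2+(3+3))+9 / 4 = 158/15 = 10.53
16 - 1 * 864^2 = -746480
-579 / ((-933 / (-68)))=-13124/311 = -42.20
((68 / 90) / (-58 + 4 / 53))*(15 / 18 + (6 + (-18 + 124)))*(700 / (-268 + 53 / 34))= 290349052/75090051 = 3.87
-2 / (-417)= 2/417 = 0.00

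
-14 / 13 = -1.08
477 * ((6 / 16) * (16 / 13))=2862/13 = 220.15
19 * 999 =18981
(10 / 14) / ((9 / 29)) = 145/63 = 2.30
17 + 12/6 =19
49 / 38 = 1.29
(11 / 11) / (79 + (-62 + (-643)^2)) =1/413466 = 0.00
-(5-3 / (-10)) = -53/10 = -5.30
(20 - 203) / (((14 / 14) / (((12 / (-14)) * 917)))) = 143838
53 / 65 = 0.82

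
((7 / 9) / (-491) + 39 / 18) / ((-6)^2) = 19135/318168 = 0.06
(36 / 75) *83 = 996/25 = 39.84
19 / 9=2.11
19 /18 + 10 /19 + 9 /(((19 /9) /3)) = 4915/342 = 14.37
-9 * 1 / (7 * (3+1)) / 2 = -9/56 = -0.16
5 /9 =0.56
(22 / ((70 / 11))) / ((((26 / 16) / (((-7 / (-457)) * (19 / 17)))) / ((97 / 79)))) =0.04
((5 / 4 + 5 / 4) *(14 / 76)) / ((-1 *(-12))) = 35/912 = 0.04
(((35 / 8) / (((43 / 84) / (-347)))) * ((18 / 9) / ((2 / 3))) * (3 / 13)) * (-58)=66566745/559 = 119081.83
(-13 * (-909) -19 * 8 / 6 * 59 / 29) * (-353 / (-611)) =6797.39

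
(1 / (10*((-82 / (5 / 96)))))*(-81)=27/5248 = 0.01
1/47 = 0.02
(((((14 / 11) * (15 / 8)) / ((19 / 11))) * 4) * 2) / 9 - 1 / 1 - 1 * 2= -1.77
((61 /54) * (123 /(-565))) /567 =-2501/5766390 = 0.00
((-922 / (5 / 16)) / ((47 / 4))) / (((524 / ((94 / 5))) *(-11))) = 29504/36025 = 0.82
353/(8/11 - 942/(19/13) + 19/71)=-5238167/9549363 = -0.55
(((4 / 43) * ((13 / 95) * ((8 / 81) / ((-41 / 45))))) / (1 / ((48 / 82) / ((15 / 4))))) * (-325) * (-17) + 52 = 628030676/12360393 = 50.81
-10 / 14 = -0.71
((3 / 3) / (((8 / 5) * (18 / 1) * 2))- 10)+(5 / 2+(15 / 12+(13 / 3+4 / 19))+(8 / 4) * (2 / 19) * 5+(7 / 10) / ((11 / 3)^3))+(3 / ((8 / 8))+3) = 195848009/36416160 = 5.38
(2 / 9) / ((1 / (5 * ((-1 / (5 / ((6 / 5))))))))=-0.27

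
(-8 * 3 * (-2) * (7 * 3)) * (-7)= -7056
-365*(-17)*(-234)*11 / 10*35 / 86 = -650009.83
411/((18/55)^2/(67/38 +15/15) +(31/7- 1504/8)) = -2.24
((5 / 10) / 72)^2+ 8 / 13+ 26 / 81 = 84143/89856 = 0.94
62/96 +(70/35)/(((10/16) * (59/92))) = 79801/14160 = 5.64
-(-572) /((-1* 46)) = -286/23 = -12.43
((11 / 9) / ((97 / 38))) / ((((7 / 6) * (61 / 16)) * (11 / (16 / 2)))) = 9728/124257 = 0.08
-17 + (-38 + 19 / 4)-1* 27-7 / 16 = -77.69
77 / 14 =11/2 = 5.50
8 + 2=10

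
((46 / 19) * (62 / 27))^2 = 8133904/263169 = 30.91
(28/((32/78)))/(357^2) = 13/24276 = 0.00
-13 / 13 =-1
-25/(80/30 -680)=75/2032 = 0.04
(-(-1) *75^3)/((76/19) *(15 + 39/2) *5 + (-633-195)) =-140625/46 = -3057.07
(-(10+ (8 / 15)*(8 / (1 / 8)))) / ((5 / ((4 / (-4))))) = 8.83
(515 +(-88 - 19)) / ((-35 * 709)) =-408/24815 = -0.02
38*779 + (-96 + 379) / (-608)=17997733/608 = 29601.53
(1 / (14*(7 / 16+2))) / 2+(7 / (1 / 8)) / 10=7664/1365 = 5.61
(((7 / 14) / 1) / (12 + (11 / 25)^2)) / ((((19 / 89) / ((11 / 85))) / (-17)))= -122375/289598 = -0.42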